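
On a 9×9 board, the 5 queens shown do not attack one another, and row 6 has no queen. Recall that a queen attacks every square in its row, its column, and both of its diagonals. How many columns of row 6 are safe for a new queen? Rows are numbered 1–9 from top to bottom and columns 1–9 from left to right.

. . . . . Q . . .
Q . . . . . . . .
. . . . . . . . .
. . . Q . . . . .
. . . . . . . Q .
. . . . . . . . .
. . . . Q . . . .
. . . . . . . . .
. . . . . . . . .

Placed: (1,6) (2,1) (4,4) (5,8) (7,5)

1

(1,6) attacks row 6 at column 6 and diagonals 1.
(2,1) attacks row 6 at column 1 and diagonals 5.
(4,4) attacks row 6 at column 4 and diagonals 2, 6.
(5,8) attacks row 6 at column 8 and diagonals 7, 9.
(7,5) attacks row 6 at column 5 and diagonals 4, 6.
Attacked columns: {1, 2, 4, 5, 6, 7, 8, 9}. Safe: {3}.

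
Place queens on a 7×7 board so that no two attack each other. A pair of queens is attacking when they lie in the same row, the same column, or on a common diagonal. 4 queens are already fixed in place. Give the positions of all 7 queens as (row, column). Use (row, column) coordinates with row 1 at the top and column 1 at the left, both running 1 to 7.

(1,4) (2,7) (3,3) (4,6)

(1,4) (2,7) (3,3) (4,6) (5,2) (6,5) (7,1)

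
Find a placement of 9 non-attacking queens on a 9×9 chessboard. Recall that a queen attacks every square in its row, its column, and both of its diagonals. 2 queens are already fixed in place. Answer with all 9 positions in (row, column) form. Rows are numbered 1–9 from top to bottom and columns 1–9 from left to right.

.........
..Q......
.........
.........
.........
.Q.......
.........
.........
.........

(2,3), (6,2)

(1,1) (2,3) (3,8) (4,6) (5,9) (6,2) (7,5) (8,7) (9,4)

Row 1: attacked by (2,3)→{2,3,4}; (6,2)→{2,7}. Safe: 1, 5, 6, 8, 9. Place at column 1.
Row 3: attacked by (1,1)→{1,3}; (2,3)→{2,3,4}; (6,2)→{2,5}. Safe: 6, 7, 8, 9. Place at column 8.
Row 4: attacked by (1,1)→{1,4}; (2,3)→{1,3,5}; (3,8)→{7,8,9}; (6,2)→{2,4}. Safe: 6. Place at column 6.
Row 5: attacked by (1,1)→{1,5}; (2,3)→{3,6}; (3,8)→{6,8}; (4,6)→{5,6,7}; (6,2)→{1,2,3}. Safe: 4, 9. Place at column 9.
Row 7: attacked by (1,1)→{1,7}; (2,3)→{3,8}; (3,8)→{4,8}; (4,6)→{3,6,9}; (5,9)→{7,9}; (6,2)→{1,2,3}. Safe: 5. Place at column 5.
Row 8: attacked by (1,1)→{1,8}; (2,3)→{3,9}; (3,8)→{3,8}; (4,6)→{2,6}; (5,9)→{6,9}; (6,2)→{2,4}; (7,5)→{4,5,6}. Safe: 7. Place at column 7.
Row 9: attacked by (1,1)→{1,9}; (2,3)→{3}; (3,8)→{2,8}; (4,6)→{1,6}; (5,9)→{5,9}; (6,2)→{2,5}; (7,5)→{3,5,7}; (8,7)→{6,7,8}. Safe: 4. Place at column 4.
Columns [1, 3, 8, 6, 9, 2, 5, 7, 4], r−c [0, -1, -5, -2, -4, 4, 2, 1, 5], r+c [2, 5, 11, 10, 14, 8, 12, 15, 13] are all distinct, so no two queens attack.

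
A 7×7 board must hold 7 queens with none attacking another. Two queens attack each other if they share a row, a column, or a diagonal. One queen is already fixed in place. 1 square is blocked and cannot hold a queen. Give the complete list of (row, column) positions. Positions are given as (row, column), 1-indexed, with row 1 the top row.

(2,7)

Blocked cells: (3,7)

(1,4) (2,7) (3,3) (4,6) (5,2) (6,5) (7,1)

Row 1: attacked by (2,7)→{6,7}. Safe: 1, 2, 3, 4, 5. Place at column 4.
Row 3: attacked by (1,4)→{2,4,6}; (2,7)→{6,7}. Blocked: 7. Safe: 1, 3, 5. Place at column 3.
Row 4: attacked by (1,4)→{1,4,7}; (2,7)→{5,7}; (3,3)→{2,3,4}. Safe: 6. Place at column 6.
Row 5: attacked by (1,4)→{4}; (2,7)→{4,7}; (3,3)→{1,3,5}; (4,6)→{5,6,7}. Safe: 2. Place at column 2.
Row 6: attacked by (1,4)→{4}; (2,7)→{3,7}; (3,3)→{3,6}; (4,6)→{4,6}; (5,2)→{1,2,3}. Safe: 5. Place at column 5.
Row 7: attacked by (1,4)→{4}; (2,7)→{2,7}; (3,3)→{3,7}; (4,6)→{3,6}; (5,2)→{2,4}; (6,5)→{4,5,6}. Safe: 1. Place at column 1.
Columns [4, 7, 3, 6, 2, 5, 1], r−c [-3, -5, 0, -2, 3, 1, 6], r+c [5, 9, 6, 10, 7, 11, 8] are all distinct, so no two queens attack.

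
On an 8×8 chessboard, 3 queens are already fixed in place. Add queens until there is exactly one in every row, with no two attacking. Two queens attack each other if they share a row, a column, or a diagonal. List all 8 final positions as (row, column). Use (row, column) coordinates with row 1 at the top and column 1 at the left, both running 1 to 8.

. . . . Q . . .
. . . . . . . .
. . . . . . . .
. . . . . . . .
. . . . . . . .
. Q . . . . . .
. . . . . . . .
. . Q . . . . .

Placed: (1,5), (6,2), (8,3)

(1,5) (2,8) (3,4) (4,1) (5,7) (6,2) (7,6) (8,3)

Row 2: attacked by (1,5)→{4,5,6}; (6,2)→{2,6}; (8,3)→{3}. Safe: 1, 7, 8. Place at column 8.
Row 3: attacked by (1,5)→{3,5,7}; (2,8)→{7,8}; (6,2)→{2,5}; (8,3)→{3,8}. Safe: 1, 4, 6. Place at column 4.
Row 4: attacked by (1,5)→{2,5,8}; (2,8)→{6,8}; (3,4)→{3,4,5}; (6,2)→{2,4}; (8,3)→{3,7}. Safe: 1. Place at column 1.
Row 5: attacked by (1,5)→{1,5}; (2,8)→{5,8}; (3,4)→{2,4,6}; (4,1)→{1,2}; (6,2)→{1,2,3}; (8,3)→{3,6}. Safe: 7. Place at column 7.
Row 7: attacked by (1,5)→{5}; (2,8)→{3,8}; (3,4)→{4,8}; (4,1)→{1,4}; (5,7)→{5,7}; (6,2)→{1,2,3}; (8,3)→{2,3,4}. Safe: 6. Place at column 6.
Columns [5, 8, 4, 1, 7, 2, 6, 3], r−c [-4, -6, -1, 3, -2, 4, 1, 5], r+c [6, 10, 7, 5, 12, 8, 13, 11] are all distinct, so no two queens attack.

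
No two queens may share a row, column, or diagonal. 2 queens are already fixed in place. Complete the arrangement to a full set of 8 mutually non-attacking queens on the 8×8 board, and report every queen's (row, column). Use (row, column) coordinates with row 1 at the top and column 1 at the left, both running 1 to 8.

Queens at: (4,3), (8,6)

Row 1: attacked by (4,3)→{3,6}; (8,6)→{6}. Safe: 1, 2, 4, 5, 7, 8. Place at column 8.
Row 2: attacked by (1,8)→{7,8}; (4,3)→{1,3,5}; (8,6)→{6}. Safe: 2, 4. Place at column 2.
Row 3: attacked by (1,8)→{6,8}; (2,2)→{1,2,3}; (4,3)→{2,3,4}; (8,6)→{1,6}. Safe: 5, 7. Place at column 5.
Row 5: attacked by (1,8)→{4,8}; (2,2)→{2,5}; (3,5)→{3,5,7}; (4,3)→{2,3,4}; (8,6)→{3,6}. Safe: 1. Place at column 1.
Row 6: attacked by (1,8)→{3,8}; (2,2)→{2,6}; (3,5)→{2,5,8}; (4,3)→{1,3,5}; (5,1)→{1,2}; (8,6)→{4,6,8}. Safe: 7. Place at column 7.
Row 7: attacked by (1,8)→{2,8}; (2,2)→{2,7}; (3,5)→{1,5}; (4,3)→{3,6}; (5,1)→{1,3}; (6,7)→{6,7,8}; (8,6)→{5,6,7}. Safe: 4. Place at column 4.
Columns [8, 2, 5, 3, 1, 7, 4, 6], r−c [-7, 0, -2, 1, 4, -1, 3, 2], r+c [9, 4, 8, 7, 6, 13, 11, 14] are all distinct, so no two queens attack.

(1,8) (2,2) (3,5) (4,3) (5,1) (6,7) (7,4) (8,6)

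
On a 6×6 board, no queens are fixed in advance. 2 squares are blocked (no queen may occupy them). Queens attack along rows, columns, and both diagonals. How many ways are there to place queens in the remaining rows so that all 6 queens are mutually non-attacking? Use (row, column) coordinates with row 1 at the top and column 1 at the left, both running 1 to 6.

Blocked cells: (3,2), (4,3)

Branch on row 1: col 1 → 0; col 2 → 1; col 3 → 0; col 4 → 1; col 5 → 1; col 6 → 0.
Sum: 0 + 1 + 0 + 1 + 1 + 0 = 3.

3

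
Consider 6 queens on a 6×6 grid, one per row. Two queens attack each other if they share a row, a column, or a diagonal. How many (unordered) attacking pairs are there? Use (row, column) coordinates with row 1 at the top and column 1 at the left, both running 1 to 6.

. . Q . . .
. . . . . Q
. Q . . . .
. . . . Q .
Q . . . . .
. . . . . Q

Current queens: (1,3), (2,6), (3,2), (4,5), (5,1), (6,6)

Same column: (2,6)–(6,6) (column 6).
Total attacking pairs: 1.

1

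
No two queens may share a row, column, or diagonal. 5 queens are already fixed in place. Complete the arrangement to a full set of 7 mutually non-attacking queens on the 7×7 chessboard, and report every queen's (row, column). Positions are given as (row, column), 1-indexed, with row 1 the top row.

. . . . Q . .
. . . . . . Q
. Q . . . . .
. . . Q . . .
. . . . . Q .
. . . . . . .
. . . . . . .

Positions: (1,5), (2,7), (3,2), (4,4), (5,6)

(1,5) (2,7) (3,2) (4,4) (5,6) (6,1) (7,3)

Row 6: attacked by (1,5)→{5}; (2,7)→{3,7}; (3,2)→{2,5}; (4,4)→{2,4,6}; (5,6)→{5,6,7}. Safe: 1. Place at column 1.
Row 7: attacked by (1,5)→{5}; (2,7)→{2,7}; (3,2)→{2,6}; (4,4)→{1,4,7}; (5,6)→{4,6}; (6,1)→{1,2}. Safe: 3. Place at column 3.
Columns [5, 7, 2, 4, 6, 1, 3], r−c [-4, -5, 1, 0, -1, 5, 4], r+c [6, 9, 5, 8, 11, 7, 10] are all distinct, so no two queens attack.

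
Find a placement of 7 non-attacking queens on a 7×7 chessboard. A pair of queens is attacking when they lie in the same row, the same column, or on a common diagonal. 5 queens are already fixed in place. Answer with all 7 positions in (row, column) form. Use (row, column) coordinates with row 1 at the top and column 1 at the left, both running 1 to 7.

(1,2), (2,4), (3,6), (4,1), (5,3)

(1,2) (2,4) (3,6) (4,1) (5,3) (6,5) (7,7)

Row 6: attacked by (1,2)→{2,7}; (2,4)→{4}; (3,6)→{3,6}; (4,1)→{1,3}; (5,3)→{2,3,4}. Safe: 5. Place at column 5.
Row 7: attacked by (1,2)→{2}; (2,4)→{4}; (3,6)→{2,6}; (4,1)→{1,4}; (5,3)→{1,3,5}; (6,5)→{4,5,6}. Safe: 7. Place at column 7.
Columns [2, 4, 6, 1, 3, 5, 7], r−c [-1, -2, -3, 3, 2, 1, 0], r+c [3, 6, 9, 5, 8, 11, 14] are all distinct, so no two queens attack.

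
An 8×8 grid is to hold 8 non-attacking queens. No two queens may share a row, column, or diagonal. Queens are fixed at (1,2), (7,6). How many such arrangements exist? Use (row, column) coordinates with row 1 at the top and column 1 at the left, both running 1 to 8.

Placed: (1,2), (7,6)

3

Branch on row 2: col 4 → 0; col 5 → 2; col 7 → 1; col 8 → 0.
Sum: 0 + 2 + 1 + 0 = 3.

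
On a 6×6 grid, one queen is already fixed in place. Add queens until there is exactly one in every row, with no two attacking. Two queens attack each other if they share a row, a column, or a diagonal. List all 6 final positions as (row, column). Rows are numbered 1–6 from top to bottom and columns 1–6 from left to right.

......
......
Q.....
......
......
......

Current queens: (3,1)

(1,5) (2,3) (3,1) (4,6) (5,4) (6,2)

Row 1: attacked by (3,1)→{1,3}. Safe: 2, 4, 5, 6. Place at column 5.
Row 2: attacked by (1,5)→{4,5,6}; (3,1)→{1,2}. Safe: 3. Place at column 3.
Row 4: attacked by (1,5)→{2,5}; (2,3)→{1,3,5}; (3,1)→{1,2}. Safe: 4, 6. Place at column 6.
Row 5: attacked by (1,5)→{1,5}; (2,3)→{3,6}; (3,1)→{1,3}; (4,6)→{5,6}. Safe: 2, 4. Place at column 4.
Row 6: attacked by (1,5)→{5}; (2,3)→{3}; (3,1)→{1,4}; (4,6)→{4,6}; (5,4)→{3,4,5}. Safe: 2. Place at column 2.
Columns [5, 3, 1, 6, 4, 2], r−c [-4, -1, 2, -2, 1, 4], r+c [6, 5, 4, 10, 9, 8] are all distinct, so no two queens attack.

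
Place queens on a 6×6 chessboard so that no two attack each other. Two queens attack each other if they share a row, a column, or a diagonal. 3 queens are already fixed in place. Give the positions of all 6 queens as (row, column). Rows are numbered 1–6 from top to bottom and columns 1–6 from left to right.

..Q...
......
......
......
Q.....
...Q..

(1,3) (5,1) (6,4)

Row 2: attacked by (1,3)→{2,3,4}; (5,1)→{1,4}; (6,4)→{4}. Safe: 5, 6. Place at column 6.
Row 3: attacked by (1,3)→{1,3,5}; (2,6)→{5,6}; (5,1)→{1,3}; (6,4)→{1,4}. Safe: 2. Place at column 2.
Row 4: attacked by (1,3)→{3,6}; (2,6)→{4,6}; (3,2)→{1,2,3}; (5,1)→{1,2}; (6,4)→{2,4,6}. Safe: 5. Place at column 5.
Columns [3, 6, 2, 5, 1, 4], r−c [-2, -4, 1, -1, 4, 2], r+c [4, 8, 5, 9, 6, 10] are all distinct, so no two queens attack.

(1,3) (2,6) (3,2) (4,5) (5,1) (6,4)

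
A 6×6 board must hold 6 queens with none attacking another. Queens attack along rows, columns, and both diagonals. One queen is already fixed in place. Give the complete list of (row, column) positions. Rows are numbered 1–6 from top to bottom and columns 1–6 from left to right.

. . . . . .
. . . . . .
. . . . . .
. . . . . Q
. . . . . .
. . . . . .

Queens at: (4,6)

(1,5) (2,3) (3,1) (4,6) (5,4) (6,2)

Row 1: attacked by (4,6)→{3,6}. Safe: 1, 2, 4, 5. Place at column 5.
Row 2: attacked by (1,5)→{4,5,6}; (4,6)→{4,6}. Safe: 1, 2, 3. Place at column 3.
Row 3: attacked by (1,5)→{3,5}; (2,3)→{2,3,4}; (4,6)→{5,6}. Safe: 1. Place at column 1.
Row 5: attacked by (1,5)→{1,5}; (2,3)→{3,6}; (3,1)→{1,3}; (4,6)→{5,6}. Safe: 2, 4. Place at column 4.
Row 6: attacked by (1,5)→{5}; (2,3)→{3}; (3,1)→{1,4}; (4,6)→{4,6}; (5,4)→{3,4,5}. Safe: 2. Place at column 2.
Columns [5, 3, 1, 6, 4, 2], r−c [-4, -1, 2, -2, 1, 4], r+c [6, 5, 4, 10, 9, 8] are all distinct, so no two queens attack.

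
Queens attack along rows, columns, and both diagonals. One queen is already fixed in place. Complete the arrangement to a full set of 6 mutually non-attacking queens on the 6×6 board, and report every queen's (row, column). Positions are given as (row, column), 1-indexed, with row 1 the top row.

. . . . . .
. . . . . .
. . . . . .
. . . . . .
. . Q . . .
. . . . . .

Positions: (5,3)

(1,2) (2,4) (3,6) (4,1) (5,3) (6,5)

Row 1: attacked by (5,3)→{3}. Safe: 1, 2, 4, 5, 6. Place at column 2.
Row 2: attacked by (1,2)→{1,2,3}; (5,3)→{3,6}. Safe: 4, 5. Place at column 4.
Row 3: attacked by (1,2)→{2,4}; (2,4)→{3,4,5}; (5,3)→{1,3,5}. Safe: 6. Place at column 6.
Row 4: attacked by (1,2)→{2,5}; (2,4)→{2,4,6}; (3,6)→{5,6}; (5,3)→{2,3,4}. Safe: 1. Place at column 1.
Row 6: attacked by (1,2)→{2}; (2,4)→{4}; (3,6)→{3,6}; (4,1)→{1,3}; (5,3)→{2,3,4}. Safe: 5. Place at column 5.
Columns [2, 4, 6, 1, 3, 5], r−c [-1, -2, -3, 3, 2, 1], r+c [3, 6, 9, 5, 8, 11] are all distinct, so no two queens attack.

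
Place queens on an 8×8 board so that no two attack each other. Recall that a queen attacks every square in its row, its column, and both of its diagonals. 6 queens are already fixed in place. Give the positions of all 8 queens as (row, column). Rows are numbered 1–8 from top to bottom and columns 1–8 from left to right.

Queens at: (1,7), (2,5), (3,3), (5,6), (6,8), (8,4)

Row 4: attacked by (1,7)→{4,7}; (2,5)→{3,5,7}; (3,3)→{2,3,4}; (5,6)→{5,6,7}; (6,8)→{6,8}; (8,4)→{4,8}. Safe: 1. Place at column 1.
Row 7: attacked by (1,7)→{1,7}; (2,5)→{5}; (3,3)→{3,7}; (4,1)→{1,4}; (5,6)→{4,6,8}; (6,8)→{7,8}; (8,4)→{3,4,5}. Safe: 2. Place at column 2.
Columns [7, 5, 3, 1, 6, 8, 2, 4], r−c [-6, -3, 0, 3, -1, -2, 5, 4], r+c [8, 7, 6, 5, 11, 14, 9, 12] are all distinct, so no two queens attack.

(1,7) (2,5) (3,3) (4,1) (5,6) (6,8) (7,2) (8,4)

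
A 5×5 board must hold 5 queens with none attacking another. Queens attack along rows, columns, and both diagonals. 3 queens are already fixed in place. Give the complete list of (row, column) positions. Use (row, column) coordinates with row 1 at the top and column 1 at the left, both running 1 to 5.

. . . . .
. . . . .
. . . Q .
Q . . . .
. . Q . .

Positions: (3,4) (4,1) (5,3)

(1,5) (2,2) (3,4) (4,1) (5,3)

Row 1: attacked by (3,4)→{2,4}; (4,1)→{1,4}; (5,3)→{3}. Safe: 5. Place at column 5.
Row 2: attacked by (1,5)→{4,5}; (3,4)→{3,4,5}; (4,1)→{1,3}; (5,3)→{3}. Safe: 2. Place at column 2.
Columns [5, 2, 4, 1, 3], r−c [-4, 0, -1, 3, 2], r+c [6, 4, 7, 5, 8] are all distinct, so no two queens attack.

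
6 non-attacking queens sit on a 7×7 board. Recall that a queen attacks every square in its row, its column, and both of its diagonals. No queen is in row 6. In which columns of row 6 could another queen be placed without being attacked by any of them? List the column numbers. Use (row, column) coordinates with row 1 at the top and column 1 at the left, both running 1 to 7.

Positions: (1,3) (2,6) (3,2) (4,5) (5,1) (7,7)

columns 4

(1,3) attacks row 6 at column 3.
(2,6) attacks row 6 at column 6 and diagonals 2.
(3,2) attacks row 6 at column 2 and diagonals 5.
(4,5) attacks row 6 at column 5 and diagonals 3, 7.
(5,1) attacks row 6 at column 1 and diagonals 2.
(7,7) attacks row 6 at column 7 and diagonals 6.
Attacked columns: {1, 2, 3, 5, 6, 7}. Safe: {4}.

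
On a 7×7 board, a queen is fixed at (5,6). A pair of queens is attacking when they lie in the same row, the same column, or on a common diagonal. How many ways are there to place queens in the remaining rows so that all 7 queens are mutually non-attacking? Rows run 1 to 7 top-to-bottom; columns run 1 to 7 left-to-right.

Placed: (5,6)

Branch on row 1: col 1 → 1; col 3 → 1; col 4 → 2; col 5 → 1; col 7 → 1.
Sum: 1 + 1 + 2 + 1 + 1 = 6.

6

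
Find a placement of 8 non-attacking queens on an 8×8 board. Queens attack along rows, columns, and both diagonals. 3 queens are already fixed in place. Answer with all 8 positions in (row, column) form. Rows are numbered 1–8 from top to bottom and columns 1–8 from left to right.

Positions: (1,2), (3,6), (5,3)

(1,2) (2,4) (3,6) (4,8) (5,3) (6,1) (7,7) (8,5)

Row 2: attacked by (1,2)→{1,2,3}; (3,6)→{5,6,7}; (5,3)→{3,6}. Safe: 4, 8. Place at column 4.
Row 4: attacked by (1,2)→{2,5}; (2,4)→{2,4,6}; (3,6)→{5,6,7}; (5,3)→{2,3,4}. Safe: 1, 8. Place at column 8.
Row 6: attacked by (1,2)→{2,7}; (2,4)→{4,8}; (3,6)→{3,6}; (4,8)→{6,8}; (5,3)→{2,3,4}. Safe: 1, 5. Place at column 1.
Row 7: attacked by (1,2)→{2,8}; (2,4)→{4}; (3,6)→{2,6}; (4,8)→{5,8}; (5,3)→{1,3,5}; (6,1)→{1,2}. Safe: 7. Place at column 7.
Row 8: attacked by (1,2)→{2}; (2,4)→{4}; (3,6)→{1,6}; (4,8)→{4,8}; (5,3)→{3,6}; (6,1)→{1,3}; (7,7)→{6,7,8}. Safe: 5. Place at column 5.
Columns [2, 4, 6, 8, 3, 1, 7, 5], r−c [-1, -2, -3, -4, 2, 5, 0, 3], r+c [3, 6, 9, 12, 8, 7, 14, 13] are all distinct, so no two queens attack.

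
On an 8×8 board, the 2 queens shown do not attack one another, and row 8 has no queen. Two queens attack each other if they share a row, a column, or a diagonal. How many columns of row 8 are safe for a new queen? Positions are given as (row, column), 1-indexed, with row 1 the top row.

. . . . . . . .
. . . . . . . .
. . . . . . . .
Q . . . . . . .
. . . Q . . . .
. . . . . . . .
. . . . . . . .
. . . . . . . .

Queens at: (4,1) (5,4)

(4,1) attacks row 8 at column 1 and diagonals 5.
(5,4) attacks row 8 at column 4 and diagonals 1, 7.
Attacked columns: {1, 4, 5, 7}. Safe: {2, 3, 6, 8}.

4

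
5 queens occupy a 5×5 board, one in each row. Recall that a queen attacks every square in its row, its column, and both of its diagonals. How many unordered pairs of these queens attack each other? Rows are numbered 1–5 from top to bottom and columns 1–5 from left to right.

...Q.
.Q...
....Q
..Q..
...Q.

Same column: (1,4)–(5,4) (column 4).
Same diagonal: (4,3)–(5,4) (|4−5| = |3−4| = 1).
Total attacking pairs: 2.

2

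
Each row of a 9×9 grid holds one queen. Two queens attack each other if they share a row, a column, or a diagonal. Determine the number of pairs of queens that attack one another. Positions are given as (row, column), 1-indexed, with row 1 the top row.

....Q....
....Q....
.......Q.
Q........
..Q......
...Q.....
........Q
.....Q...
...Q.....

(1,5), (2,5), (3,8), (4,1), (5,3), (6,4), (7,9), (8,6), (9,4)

5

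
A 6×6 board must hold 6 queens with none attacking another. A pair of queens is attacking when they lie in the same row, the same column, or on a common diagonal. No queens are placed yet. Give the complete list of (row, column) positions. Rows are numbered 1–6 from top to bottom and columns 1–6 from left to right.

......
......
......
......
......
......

(1,3) (2,6) (3,2) (4,5) (5,1) (6,4)

Row 1: Safe: 1, 2, 3, 4, 5, 6. Place at column 3.
Row 2: attacked by (1,3)→{2,3,4}. Safe: 1, 5, 6. Place at column 6.
Row 3: attacked by (1,3)→{1,3,5}; (2,6)→{5,6}. Safe: 2, 4. Place at column 2.
Row 4: attacked by (1,3)→{3,6}; (2,6)→{4,6}; (3,2)→{1,2,3}. Safe: 5. Place at column 5.
Row 5: attacked by (1,3)→{3}; (2,6)→{3,6}; (3,2)→{2,4}; (4,5)→{4,5,6}. Safe: 1. Place at column 1.
Row 6: attacked by (1,3)→{3}; (2,6)→{2,6}; (3,2)→{2,5}; (4,5)→{3,5}; (5,1)→{1,2}. Safe: 4. Place at column 4.
Columns [3, 6, 2, 5, 1, 4], r−c [-2, -4, 1, -1, 4, 2], r+c [4, 8, 5, 9, 6, 10] are all distinct, so no two queens attack.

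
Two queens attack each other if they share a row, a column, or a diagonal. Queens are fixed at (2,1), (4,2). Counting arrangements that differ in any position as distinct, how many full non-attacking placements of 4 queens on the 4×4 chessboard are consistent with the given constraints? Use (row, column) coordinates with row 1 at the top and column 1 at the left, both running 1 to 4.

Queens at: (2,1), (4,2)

1

Branch on row 1: col 3 → 1; col 4 → 0.
Sum: 1 + 0 = 1.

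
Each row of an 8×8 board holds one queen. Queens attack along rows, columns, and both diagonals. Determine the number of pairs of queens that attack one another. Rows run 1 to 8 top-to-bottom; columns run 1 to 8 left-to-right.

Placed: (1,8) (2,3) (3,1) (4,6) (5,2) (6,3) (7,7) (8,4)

Same column: (2,3)–(6,3) (column 3).
Same diagonal: (1,8)–(6,3) (|1−6| = |8−3| = 5); (5,2)–(6,3) (|5−6| = |2−3| = 1).
Total attacking pairs: 3.

3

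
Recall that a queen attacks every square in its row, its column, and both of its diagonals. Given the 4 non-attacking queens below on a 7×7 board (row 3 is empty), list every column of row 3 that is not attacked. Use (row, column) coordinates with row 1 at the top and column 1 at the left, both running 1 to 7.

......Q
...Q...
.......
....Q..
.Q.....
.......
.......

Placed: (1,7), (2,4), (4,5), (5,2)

(1,7) attacks row 3 at column 7 and diagonals 5.
(2,4) attacks row 3 at column 4 and diagonals 3, 5.
(4,5) attacks row 3 at column 5 and diagonals 4, 6.
(5,2) attacks row 3 at column 2 and diagonals 4.
Attacked columns: {2, 3, 4, 5, 6, 7}. Safe: {1}.

columns 1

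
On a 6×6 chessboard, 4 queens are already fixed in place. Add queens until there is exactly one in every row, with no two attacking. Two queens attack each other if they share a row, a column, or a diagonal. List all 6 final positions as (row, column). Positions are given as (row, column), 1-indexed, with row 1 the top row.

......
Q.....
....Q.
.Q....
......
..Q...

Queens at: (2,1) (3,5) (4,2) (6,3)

Row 1: attacked by (2,1)→{1,2}; (3,5)→{3,5}; (4,2)→{2,5}; (6,3)→{3}. Safe: 4, 6. Place at column 4.
Row 5: attacked by (1,4)→{4}; (2,1)→{1,4}; (3,5)→{3,5}; (4,2)→{1,2,3}; (6,3)→{2,3,4}. Safe: 6. Place at column 6.
Columns [4, 1, 5, 2, 6, 3], r−c [-3, 1, -2, 2, -1, 3], r+c [5, 3, 8, 6, 11, 9] are all distinct, so no two queens attack.

(1,4) (2,1) (3,5) (4,2) (5,6) (6,3)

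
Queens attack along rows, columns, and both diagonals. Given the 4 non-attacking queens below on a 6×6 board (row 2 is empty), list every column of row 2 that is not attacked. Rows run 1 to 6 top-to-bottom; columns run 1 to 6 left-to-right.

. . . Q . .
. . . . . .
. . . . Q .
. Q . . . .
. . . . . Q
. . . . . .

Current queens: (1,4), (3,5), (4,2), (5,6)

columns 1

(1,4) attacks row 2 at column 4 and diagonals 3, 5.
(3,5) attacks row 2 at column 5 and diagonals 4, 6.
(4,2) attacks row 2 at column 2 and diagonals 4.
(5,6) attacks row 2 at column 6 and diagonals 3.
Attacked columns: {2, 3, 4, 5, 6}. Safe: {1}.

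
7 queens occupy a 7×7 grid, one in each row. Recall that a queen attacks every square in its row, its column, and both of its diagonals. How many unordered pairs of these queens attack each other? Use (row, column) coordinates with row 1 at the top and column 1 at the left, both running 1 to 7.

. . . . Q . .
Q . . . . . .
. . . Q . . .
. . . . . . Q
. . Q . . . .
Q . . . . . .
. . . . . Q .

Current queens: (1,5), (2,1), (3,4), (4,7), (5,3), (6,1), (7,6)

3

Same column: (2,1)–(6,1) (column 1).
Same diagonal: (2,1)–(7,6) (|2−7| = |1−6| = 5); (3,4)–(6,1) (|3−6| = |4−1| = 3).
Total attacking pairs: 3.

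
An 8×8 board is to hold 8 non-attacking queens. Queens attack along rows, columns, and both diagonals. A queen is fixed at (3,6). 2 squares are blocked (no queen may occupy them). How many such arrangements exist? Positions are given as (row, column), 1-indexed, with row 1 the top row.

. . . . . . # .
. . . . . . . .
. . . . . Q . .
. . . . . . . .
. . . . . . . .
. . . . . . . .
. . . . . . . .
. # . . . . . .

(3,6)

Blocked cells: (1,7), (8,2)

Branch on row 1: col 1 → 0; col 2 → 2; col 3 → 0; col 5 → 1.
Sum: 0 + 2 + 0 + 1 = 3.

3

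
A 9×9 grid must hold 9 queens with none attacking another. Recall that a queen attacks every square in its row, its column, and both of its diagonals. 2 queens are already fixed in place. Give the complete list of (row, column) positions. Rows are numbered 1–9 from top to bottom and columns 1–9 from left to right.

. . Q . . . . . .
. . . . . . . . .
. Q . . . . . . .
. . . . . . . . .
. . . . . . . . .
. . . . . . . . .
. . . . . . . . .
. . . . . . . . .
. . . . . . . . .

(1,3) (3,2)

(1,3) (2,7) (3,2) (4,8) (5,6) (6,4) (7,1) (8,5) (9,9)

Row 2: attacked by (1,3)→{2,3,4}; (3,2)→{1,2,3}. Safe: 5, 6, 7, 8, 9. Place at column 7.
Row 4: attacked by (1,3)→{3,6}; (2,7)→{5,7,9}; (3,2)→{1,2,3}. Safe: 4, 8. Place at column 8.
Row 5: attacked by (1,3)→{3,7}; (2,7)→{4,7}; (3,2)→{2,4}; (4,8)→{7,8,9}. Safe: 1, 5, 6. Place at column 6.
Row 6: attacked by (1,3)→{3,8}; (2,7)→{3,7}; (3,2)→{2,5}; (4,8)→{6,8}; (5,6)→{5,6,7}. Safe: 1, 4, 9. Place at column 4.
Row 7: attacked by (1,3)→{3,9}; (2,7)→{2,7}; (3,2)→{2,6}; (4,8)→{5,8}; (5,6)→{4,6,8}; (6,4)→{3,4,5}. Safe: 1. Place at column 1.
Row 8: attacked by (1,3)→{3}; (2,7)→{1,7}; (3,2)→{2,7}; (4,8)→{4,8}; (5,6)→{3,6,9}; (6,4)→{2,4,6}; (7,1)→{1,2}. Safe: 5. Place at column 5.
Row 9: attacked by (1,3)→{3}; (2,7)→{7}; (3,2)→{2,8}; (4,8)→{3,8}; (5,6)→{2,6}; (6,4)→{1,4,7}; (7,1)→{1,3}; (8,5)→{4,5,6}. Safe: 9. Place at column 9.
Columns [3, 7, 2, 8, 6, 4, 1, 5, 9], r−c [-2, -5, 1, -4, -1, 2, 6, 3, 0], r+c [4, 9, 5, 12, 11, 10, 8, 13, 18] are all distinct, so no two queens attack.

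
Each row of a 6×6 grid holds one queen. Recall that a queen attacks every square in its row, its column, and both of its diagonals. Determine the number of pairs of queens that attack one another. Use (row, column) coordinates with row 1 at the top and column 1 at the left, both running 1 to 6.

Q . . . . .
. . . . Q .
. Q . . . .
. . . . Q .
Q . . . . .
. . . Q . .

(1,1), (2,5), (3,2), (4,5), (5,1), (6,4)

2

Same column: (1,1)–(5,1) (column 1); (2,5)–(4,5) (column 5).
Total attacking pairs: 2.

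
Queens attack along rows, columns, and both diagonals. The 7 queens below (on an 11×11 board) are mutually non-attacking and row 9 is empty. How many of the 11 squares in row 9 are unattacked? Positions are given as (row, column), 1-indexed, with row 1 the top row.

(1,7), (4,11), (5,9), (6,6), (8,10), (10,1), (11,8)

1

(1,7) attacks row 9 at column 7.
(4,11) attacks row 9 at column 11 and diagonals 6.
(5,9) attacks row 9 at column 9 and diagonals 5.
(6,6) attacks row 9 at column 6 and diagonals 3, 9.
(8,10) attacks row 9 at column 10 and diagonals 9, 11.
(10,1) attacks row 9 at column 1 and diagonals 2.
(11,8) attacks row 9 at column 8 and diagonals 6, 10.
Attacked columns: {1, 2, 3, 5, 6, 7, 8, 9, 10, 11}. Safe: {4}.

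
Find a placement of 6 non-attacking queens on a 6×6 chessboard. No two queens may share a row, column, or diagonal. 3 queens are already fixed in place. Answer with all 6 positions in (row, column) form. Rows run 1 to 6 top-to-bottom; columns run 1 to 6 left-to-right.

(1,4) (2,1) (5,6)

Row 3: attacked by (1,4)→{2,4,6}; (2,1)→{1,2}; (5,6)→{4,6}. Safe: 3, 5. Place at column 5.
Row 4: attacked by (1,4)→{1,4}; (2,1)→{1,3}; (3,5)→{4,5,6}; (5,6)→{5,6}. Safe: 2. Place at column 2.
Row 6: attacked by (1,4)→{4}; (2,1)→{1,5}; (3,5)→{2,5}; (4,2)→{2,4}; (5,6)→{5,6}. Safe: 3. Place at column 3.
Columns [4, 1, 5, 2, 6, 3], r−c [-3, 1, -2, 2, -1, 3], r+c [5, 3, 8, 6, 11, 9] are all distinct, so no two queens attack.

(1,4) (2,1) (3,5) (4,2) (5,6) (6,3)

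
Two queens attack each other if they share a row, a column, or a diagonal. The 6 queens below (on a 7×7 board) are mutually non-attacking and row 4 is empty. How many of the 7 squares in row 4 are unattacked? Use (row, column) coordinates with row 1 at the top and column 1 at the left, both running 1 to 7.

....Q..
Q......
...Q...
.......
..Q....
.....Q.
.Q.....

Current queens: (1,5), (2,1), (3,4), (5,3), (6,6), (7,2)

1

(1,5) attacks row 4 at column 5 and diagonals 2.
(2,1) attacks row 4 at column 1 and diagonals 3.
(3,4) attacks row 4 at column 4 and diagonals 3, 5.
(5,3) attacks row 4 at column 3 and diagonals 2, 4.
(6,6) attacks row 4 at column 6 and diagonals 4.
(7,2) attacks row 4 at column 2 and diagonals 5.
Attacked columns: {1, 2, 3, 4, 5, 6}. Safe: {7}.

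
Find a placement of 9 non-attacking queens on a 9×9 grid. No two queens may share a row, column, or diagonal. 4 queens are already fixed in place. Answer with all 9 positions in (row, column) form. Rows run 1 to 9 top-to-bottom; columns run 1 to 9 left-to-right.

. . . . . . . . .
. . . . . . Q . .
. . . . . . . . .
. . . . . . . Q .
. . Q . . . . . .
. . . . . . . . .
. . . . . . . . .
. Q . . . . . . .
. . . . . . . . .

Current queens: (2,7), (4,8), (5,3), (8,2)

(1,1) (2,7) (3,4) (4,8) (5,3) (6,5) (7,9) (8,2) (9,6)

Row 1: attacked by (2,7)→{6,7,8}; (4,8)→{5,8}; (5,3)→{3,7}; (8,2)→{2,9}. Safe: 1, 4. Place at column 1.
Row 3: attacked by (1,1)→{1,3}; (2,7)→{6,7,8}; (4,8)→{7,8,9}; (5,3)→{1,3,5}; (8,2)→{2,7}. Safe: 4. Place at column 4.
Row 6: attacked by (1,1)→{1,6}; (2,7)→{3,7}; (3,4)→{1,4,7}; (4,8)→{6,8}; (5,3)→{2,3,4}; (8,2)→{2,4}. Safe: 5, 9. Place at column 5.
Row 7: attacked by (1,1)→{1,7}; (2,7)→{2,7}; (3,4)→{4,8}; (4,8)→{5,8}; (5,3)→{1,3,5}; (6,5)→{4,5,6}; (8,2)→{1,2,3}. Safe: 9. Place at column 9.
Row 9: attacked by (1,1)→{1,9}; (2,7)→{7}; (3,4)→{4}; (4,8)→{3,8}; (5,3)→{3,7}; (6,5)→{2,5,8}; (7,9)→{7,9}; (8,2)→{1,2,3}. Safe: 6. Place at column 6.
Columns [1, 7, 4, 8, 3, 5, 9, 2, 6], r−c [0, -5, -1, -4, 2, 1, -2, 6, 3], r+c [2, 9, 7, 12, 8, 11, 16, 10, 15] are all distinct, so no two queens attack.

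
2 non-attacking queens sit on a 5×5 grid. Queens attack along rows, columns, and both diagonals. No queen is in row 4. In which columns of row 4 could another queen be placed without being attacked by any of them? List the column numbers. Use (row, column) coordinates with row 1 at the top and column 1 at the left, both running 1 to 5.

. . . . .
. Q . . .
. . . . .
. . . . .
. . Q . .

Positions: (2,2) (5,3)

columns 1, 5

(2,2) attacks row 4 at column 2 and diagonals 4.
(5,3) attacks row 4 at column 3 and diagonals 2, 4.
Attacked columns: {2, 3, 4}. Safe: {1, 5}.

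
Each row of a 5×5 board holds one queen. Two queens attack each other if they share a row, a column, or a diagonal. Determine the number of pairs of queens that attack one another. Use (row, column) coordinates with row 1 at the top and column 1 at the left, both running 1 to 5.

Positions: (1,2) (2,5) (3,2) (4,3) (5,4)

5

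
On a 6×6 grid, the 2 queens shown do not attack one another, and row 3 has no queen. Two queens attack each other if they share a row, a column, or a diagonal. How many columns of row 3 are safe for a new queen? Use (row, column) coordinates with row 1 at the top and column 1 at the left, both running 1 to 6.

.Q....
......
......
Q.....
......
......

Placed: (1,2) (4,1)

3

(1,2) attacks row 3 at column 2 and diagonals 4.
(4,1) attacks row 3 at column 1 and diagonals 2.
Attacked columns: {1, 2, 4}. Safe: {3, 5, 6}.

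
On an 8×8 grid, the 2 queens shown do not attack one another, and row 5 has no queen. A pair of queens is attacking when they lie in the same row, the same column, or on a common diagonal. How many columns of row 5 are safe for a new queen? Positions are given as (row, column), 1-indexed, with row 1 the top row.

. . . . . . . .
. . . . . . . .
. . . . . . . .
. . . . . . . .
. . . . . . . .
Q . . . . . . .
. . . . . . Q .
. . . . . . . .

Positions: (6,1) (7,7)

(6,1) attacks row 5 at column 1 and diagonals 2.
(7,7) attacks row 5 at column 7 and diagonals 5.
Attacked columns: {1, 2, 5, 7}. Safe: {3, 4, 6, 8}.

4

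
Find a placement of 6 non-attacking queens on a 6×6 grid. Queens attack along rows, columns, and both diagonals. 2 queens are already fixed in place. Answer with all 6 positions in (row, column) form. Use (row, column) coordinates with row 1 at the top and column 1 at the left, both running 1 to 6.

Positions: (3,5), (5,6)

(1,4) (2,1) (3,5) (4,2) (5,6) (6,3)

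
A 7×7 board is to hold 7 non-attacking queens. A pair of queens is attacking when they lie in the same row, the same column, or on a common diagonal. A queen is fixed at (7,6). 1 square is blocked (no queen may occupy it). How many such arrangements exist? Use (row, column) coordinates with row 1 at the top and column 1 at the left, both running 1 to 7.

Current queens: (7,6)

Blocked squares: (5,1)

6

Branch on row 1: col 1 → 1; col 2 → 3; col 3 → 1; col 4 → 1; col 5 → 0; col 7 → 0.
Sum: 1 + 3 + 1 + 1 + 0 + 0 = 6.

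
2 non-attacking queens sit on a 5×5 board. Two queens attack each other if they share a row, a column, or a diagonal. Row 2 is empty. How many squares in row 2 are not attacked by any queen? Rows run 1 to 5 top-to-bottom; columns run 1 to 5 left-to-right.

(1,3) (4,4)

2

(1,3) attacks row 2 at column 3 and diagonals 2, 4.
(4,4) attacks row 2 at column 4 and diagonals 2.
Attacked columns: {2, 3, 4}. Safe: {1, 5}.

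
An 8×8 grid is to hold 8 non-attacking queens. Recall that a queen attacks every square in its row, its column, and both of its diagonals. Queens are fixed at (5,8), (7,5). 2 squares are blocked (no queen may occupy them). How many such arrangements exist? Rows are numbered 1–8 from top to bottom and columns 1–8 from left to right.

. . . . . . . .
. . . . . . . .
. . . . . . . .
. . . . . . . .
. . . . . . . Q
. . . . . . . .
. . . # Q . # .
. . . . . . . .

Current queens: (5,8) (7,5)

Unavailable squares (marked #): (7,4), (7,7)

Branch on row 1: col 1 → 1; col 2 → 0; col 3 → 0; col 6 → 1; col 7 → 0.
Sum: 1 + 0 + 0 + 1 + 0 = 2.

2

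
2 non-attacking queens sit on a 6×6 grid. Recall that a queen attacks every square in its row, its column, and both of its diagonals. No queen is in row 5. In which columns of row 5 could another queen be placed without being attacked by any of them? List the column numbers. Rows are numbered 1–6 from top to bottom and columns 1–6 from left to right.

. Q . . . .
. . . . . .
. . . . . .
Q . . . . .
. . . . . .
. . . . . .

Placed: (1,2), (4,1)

columns 3, 4, 5

(1,2) attacks row 5 at column 2 and diagonals 6.
(4,1) attacks row 5 at column 1 and diagonals 2.
Attacked columns: {1, 2, 6}. Safe: {3, 4, 5}.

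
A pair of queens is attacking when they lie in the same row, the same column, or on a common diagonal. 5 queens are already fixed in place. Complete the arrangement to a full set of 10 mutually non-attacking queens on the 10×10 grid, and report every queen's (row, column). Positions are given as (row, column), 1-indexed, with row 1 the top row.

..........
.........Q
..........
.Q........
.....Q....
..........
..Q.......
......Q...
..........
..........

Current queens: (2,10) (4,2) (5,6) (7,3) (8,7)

(1,8) (2,10) (3,5) (4,2) (5,6) (6,1) (7,3) (8,7) (9,9) (10,4)

Row 1: attacked by (2,10)→{9,10}; (4,2)→{2,5}; (5,6)→{2,6,10}; (7,3)→{3,9}; (8,7)→{7}. Safe: 1, 4, 8. Place at column 8.
Row 3: attacked by (1,8)→{6,8,10}; (2,10)→{9,10}; (4,2)→{1,2,3}; (5,6)→{4,6,8}; (7,3)→{3,7}; (8,7)→{2,7}. Safe: 5. Place at column 5.
Row 6: attacked by (1,8)→{3,8}; (2,10)→{6,10}; (3,5)→{2,5,8}; (4,2)→{2,4}; (5,6)→{5,6,7}; (7,3)→{2,3,4}; (8,7)→{5,7,9}. Safe: 1. Place at column 1.
Row 9: attacked by (1,8)→{8}; (2,10)→{3,10}; (3,5)→{5}; (4,2)→{2,7}; (5,6)→{2,6,10}; (6,1)→{1,4}; (7,3)→{1,3,5}; (8,7)→{6,7,8}. Safe: 9. Place at column 9.
Row 10: attacked by (1,8)→{8}; (2,10)→{2,10}; (3,5)→{5}; (4,2)→{2,8}; (5,6)→{1,6}; (6,1)→{1,5}; (7,3)→{3,6}; (8,7)→{5,7,9}; (9,9)→{8,9,10}. Safe: 4. Place at column 4.
Columns [8, 10, 5, 2, 6, 1, 3, 7, 9, 4], r−c [-7, -8, -2, 2, -1, 5, 4, 1, 0, 6], r+c [9, 12, 8, 6, 11, 7, 10, 15, 18, 14] are all distinct, so no two queens attack.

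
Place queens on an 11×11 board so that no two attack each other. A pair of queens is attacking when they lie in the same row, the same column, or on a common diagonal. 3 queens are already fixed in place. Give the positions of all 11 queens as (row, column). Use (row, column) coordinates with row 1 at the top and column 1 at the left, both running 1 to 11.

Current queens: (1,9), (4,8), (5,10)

Row 2: attacked by (1,9)→{8,9,10}; (4,8)→{6,8,10}; (5,10)→{7,10}. Safe: 1, 2, 3, 4, 5, 11. Place at column 5.
Row 3: attacked by (1,9)→{7,9,11}; (2,5)→{4,5,6}; (4,8)→{7,8,9}; (5,10)→{8,10}. Safe: 1, 2, 3. Place at column 3.
Row 6: attacked by (1,9)→{4,9}; (2,5)→{1,5,9}; (3,3)→{3,6}; (4,8)→{6,8,10}; (5,10)→{9,10,11}. Safe: 2, 7. Place at column 2.
Row 7: attacked by (1,9)→{3,9}; (2,5)→{5,10}; (3,3)→{3,7}; (4,8)→{5,8,11}; (5,10)→{8,10}; (6,2)→{1,2,3}. Safe: 4, 6. Place at column 4.
Row 8: attacked by (1,9)→{2,9}; (2,5)→{5,11}; (3,3)→{3,8}; (4,8)→{4,8}; (5,10)→{7,10}; (6,2)→{2,4}; (7,4)→{3,4,5}. Safe: 1, 6. Place at column 1.
Row 9: attacked by (1,9)→{1,9}; (2,5)→{5}; (3,3)→{3,9}; (4,8)→{3,8}; (5,10)→{6,10}; (6,2)→{2,5}; (7,4)→{2,4,6}; (8,1)→{1,2}. Safe: 7, 11. Place at column 7.
Row 10: attacked by (1,9)→{9}; (2,5)→{5}; (3,3)→{3,10}; (4,8)→{2,8}; (5,10)→{5,10}; (6,2)→{2,6}; (7,4)→{1,4,7}; (8,1)→{1,3}; (9,7)→{6,7,8}. Safe: 11. Place at column 11.
Row 11: attacked by (1,9)→{9}; (2,5)→{5}; (3,3)→{3,11}; (4,8)→{1,8}; (5,10)→{4,10}; (6,2)→{2,7}; (7,4)→{4,8}; (8,1)→{1,4}; (9,7)→{5,7,9}; (10,11)→{10,11}. Safe: 6. Place at column 6.
Columns [9, 5, 3, 8, 10, 2, 4, 1, 7, 11, 6], r−c [-8, -3, 0, -4, -5, 4, 3, 7, 2, -1, 5], r+c [10, 7, 6, 12, 15, 8, 11, 9, 16, 21, 17] are all distinct, so no two queens attack.

(1,9) (2,5) (3,3) (4,8) (5,10) (6,2) (7,4) (8,1) (9,7) (10,11) (11,6)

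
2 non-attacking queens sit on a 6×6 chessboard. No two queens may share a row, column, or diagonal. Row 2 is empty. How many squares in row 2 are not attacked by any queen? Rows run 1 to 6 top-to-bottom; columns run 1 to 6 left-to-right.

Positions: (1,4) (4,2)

2

(1,4) attacks row 2 at column 4 and diagonals 3, 5.
(4,2) attacks row 2 at column 2 and diagonals 4.
Attacked columns: {2, 3, 4, 5}. Safe: {1, 6}.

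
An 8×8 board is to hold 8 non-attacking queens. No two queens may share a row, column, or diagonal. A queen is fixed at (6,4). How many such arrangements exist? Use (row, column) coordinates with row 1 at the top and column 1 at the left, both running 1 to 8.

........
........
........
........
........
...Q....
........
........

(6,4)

Branch on row 1: col 1 → 2; col 2 → 2; col 3 → 3; col 5 → 1; col 6 → 2; col 7 → 2; col 8 → 0.
Sum: 2 + 2 + 3 + 1 + 2 + 2 + 0 = 12.

12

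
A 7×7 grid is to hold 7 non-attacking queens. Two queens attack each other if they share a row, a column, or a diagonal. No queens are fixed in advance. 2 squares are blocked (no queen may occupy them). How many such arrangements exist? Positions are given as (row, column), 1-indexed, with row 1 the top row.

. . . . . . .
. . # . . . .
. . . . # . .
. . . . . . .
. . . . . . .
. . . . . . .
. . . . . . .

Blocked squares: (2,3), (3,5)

30

Branch on row 1: col 1 → 3; col 2 → 6; col 3 → 6; col 4 → 4; col 5 → 5; col 6 → 3; col 7 → 3.
Sum: 3 + 6 + 6 + 4 + 5 + 3 + 3 = 30.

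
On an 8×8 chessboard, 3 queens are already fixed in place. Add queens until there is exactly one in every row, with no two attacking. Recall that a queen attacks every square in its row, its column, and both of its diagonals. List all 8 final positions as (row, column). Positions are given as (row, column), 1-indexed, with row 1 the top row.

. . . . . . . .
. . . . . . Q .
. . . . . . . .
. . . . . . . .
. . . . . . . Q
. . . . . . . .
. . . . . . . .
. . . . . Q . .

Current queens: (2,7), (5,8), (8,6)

(1,5) (2,7) (3,2) (4,4) (5,8) (6,1) (7,3) (8,6)

Row 1: attacked by (2,7)→{6,7,8}; (5,8)→{4,8}; (8,6)→{6}. Safe: 1, 2, 3, 5. Place at column 5.
Row 3: attacked by (1,5)→{3,5,7}; (2,7)→{6,7,8}; (5,8)→{6,8}; (8,6)→{1,6}. Safe: 2, 4. Place at column 2.
Row 4: attacked by (1,5)→{2,5,8}; (2,7)→{5,7}; (3,2)→{1,2,3}; (5,8)→{7,8}; (8,6)→{2,6}. Safe: 4. Place at column 4.
Row 6: attacked by (1,5)→{5}; (2,7)→{3,7}; (3,2)→{2,5}; (4,4)→{2,4,6}; (5,8)→{7,8}; (8,6)→{4,6,8}. Safe: 1. Place at column 1.
Row 7: attacked by (1,5)→{5}; (2,7)→{2,7}; (3,2)→{2,6}; (4,4)→{1,4,7}; (5,8)→{6,8}; (6,1)→{1,2}; (8,6)→{5,6,7}. Safe: 3. Place at column 3.
Columns [5, 7, 2, 4, 8, 1, 3, 6], r−c [-4, -5, 1, 0, -3, 5, 4, 2], r+c [6, 9, 5, 8, 13, 7, 10, 14] are all distinct, so no two queens attack.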